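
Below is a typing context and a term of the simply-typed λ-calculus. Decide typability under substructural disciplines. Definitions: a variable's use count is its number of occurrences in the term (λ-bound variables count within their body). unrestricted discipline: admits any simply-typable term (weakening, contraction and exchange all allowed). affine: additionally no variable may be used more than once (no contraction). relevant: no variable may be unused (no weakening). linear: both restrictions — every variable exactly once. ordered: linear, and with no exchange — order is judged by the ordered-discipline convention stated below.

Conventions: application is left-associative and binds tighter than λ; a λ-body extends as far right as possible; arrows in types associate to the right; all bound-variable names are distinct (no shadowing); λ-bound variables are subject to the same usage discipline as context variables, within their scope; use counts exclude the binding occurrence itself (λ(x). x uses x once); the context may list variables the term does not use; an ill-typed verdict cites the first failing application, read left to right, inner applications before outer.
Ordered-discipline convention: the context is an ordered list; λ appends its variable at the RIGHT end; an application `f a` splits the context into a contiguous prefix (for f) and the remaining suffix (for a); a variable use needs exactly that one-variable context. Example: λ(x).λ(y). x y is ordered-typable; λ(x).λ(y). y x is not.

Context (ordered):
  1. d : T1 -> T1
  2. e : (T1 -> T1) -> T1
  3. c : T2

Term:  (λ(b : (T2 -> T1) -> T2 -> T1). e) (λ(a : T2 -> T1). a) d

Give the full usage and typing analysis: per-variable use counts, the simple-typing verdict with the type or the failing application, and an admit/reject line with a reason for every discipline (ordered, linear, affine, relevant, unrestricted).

usage: d=1, e=1, c=0, b [bound]=0, a [bound]=1
order of uses: e, a, d
typing: well-typed — term : T1
ordered: ✗, unused: c, b — weakening required
linear: ✗, unused: c, b — weakening required
affine: ✓, d, e, c, b, a: no repeats, contraction unneeded
relevant: ✗, unused: c, b — weakening required
unrestricted: ✓, type-checks (T1) and nothing is barred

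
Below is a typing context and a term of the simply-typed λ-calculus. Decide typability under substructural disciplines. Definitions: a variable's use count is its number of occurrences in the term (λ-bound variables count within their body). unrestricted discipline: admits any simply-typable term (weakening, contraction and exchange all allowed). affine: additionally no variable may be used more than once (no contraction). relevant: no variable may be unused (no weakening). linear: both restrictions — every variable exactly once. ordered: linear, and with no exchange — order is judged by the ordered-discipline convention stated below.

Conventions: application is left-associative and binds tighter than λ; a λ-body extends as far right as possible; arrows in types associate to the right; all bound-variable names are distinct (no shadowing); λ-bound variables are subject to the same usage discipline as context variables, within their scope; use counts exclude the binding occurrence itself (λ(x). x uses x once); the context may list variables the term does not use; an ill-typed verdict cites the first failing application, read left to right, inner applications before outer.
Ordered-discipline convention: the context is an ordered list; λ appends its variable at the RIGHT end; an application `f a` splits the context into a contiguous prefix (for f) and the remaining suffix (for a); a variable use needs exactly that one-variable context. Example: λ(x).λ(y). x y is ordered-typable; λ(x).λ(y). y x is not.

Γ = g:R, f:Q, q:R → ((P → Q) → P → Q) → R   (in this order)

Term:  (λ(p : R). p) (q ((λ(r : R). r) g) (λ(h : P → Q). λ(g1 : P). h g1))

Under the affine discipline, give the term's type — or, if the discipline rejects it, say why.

term : R
use counts: g: 1×, f: 0×, q: 1×, p [bound]: 1×, r [bound]: 1×, h [bound]: 1×, g1 [bound]: 1×
order of uses: p, q, r, g, h, g1
typing: well-typed at R
summary: ordered ✗, linear ✗, affine ✓, relevant ✗, unrestricted ✓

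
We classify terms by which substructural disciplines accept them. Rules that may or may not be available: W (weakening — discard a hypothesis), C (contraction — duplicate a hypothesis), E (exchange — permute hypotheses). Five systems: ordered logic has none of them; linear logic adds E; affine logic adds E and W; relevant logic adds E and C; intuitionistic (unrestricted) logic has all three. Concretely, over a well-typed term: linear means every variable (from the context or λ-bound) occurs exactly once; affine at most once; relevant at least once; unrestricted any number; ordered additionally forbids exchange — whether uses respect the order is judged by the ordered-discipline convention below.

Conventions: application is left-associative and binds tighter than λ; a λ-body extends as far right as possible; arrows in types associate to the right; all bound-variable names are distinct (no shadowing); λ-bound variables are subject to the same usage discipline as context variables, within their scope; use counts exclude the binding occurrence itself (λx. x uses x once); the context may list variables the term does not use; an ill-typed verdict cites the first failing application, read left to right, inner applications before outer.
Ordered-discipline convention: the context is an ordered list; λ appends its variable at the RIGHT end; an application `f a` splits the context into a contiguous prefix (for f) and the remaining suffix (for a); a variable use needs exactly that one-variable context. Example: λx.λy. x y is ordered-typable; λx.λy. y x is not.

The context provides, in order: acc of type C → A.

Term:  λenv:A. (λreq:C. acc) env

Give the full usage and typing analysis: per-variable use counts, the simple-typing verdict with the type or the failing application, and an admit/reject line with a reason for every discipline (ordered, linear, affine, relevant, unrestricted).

usage: acc=1, env (bound)=1, req (bound)=0
left-to-right use order: acc, env
typing: ill-typed: an application expects C but receives A
ordered: ✗ — not simply typable
linear: ✗ — fails simple typing
affine: ✗ — a type mismatch blocks all five
relevant: ✗ — the type mismatch rejects it
unrestricted: ✗ — not simply typable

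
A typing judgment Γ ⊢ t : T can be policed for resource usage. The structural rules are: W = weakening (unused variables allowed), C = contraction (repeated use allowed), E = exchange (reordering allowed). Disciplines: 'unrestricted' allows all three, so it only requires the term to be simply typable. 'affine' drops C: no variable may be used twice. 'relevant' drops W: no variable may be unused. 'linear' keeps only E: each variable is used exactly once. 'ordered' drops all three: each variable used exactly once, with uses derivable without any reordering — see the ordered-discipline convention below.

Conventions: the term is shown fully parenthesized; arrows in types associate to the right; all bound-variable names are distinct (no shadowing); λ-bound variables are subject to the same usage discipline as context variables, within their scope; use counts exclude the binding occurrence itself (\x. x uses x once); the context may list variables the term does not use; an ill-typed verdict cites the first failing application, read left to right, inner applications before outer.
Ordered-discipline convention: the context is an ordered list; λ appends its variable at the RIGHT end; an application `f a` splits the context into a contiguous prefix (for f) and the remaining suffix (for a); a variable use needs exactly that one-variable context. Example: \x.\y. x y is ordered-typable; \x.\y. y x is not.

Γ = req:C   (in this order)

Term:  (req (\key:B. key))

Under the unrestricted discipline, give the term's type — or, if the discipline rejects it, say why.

not well-typed under unrestricted — the type mismatch rejects it
use counts: req ×1, key [bound] ×1
use order (left to right): req, key
typing: ill-typed: applying a non-function (C)
across the five disciplines: ordered ✗ · linear ✗ · affine ✗ · relevant ✗ · unrestricted ✗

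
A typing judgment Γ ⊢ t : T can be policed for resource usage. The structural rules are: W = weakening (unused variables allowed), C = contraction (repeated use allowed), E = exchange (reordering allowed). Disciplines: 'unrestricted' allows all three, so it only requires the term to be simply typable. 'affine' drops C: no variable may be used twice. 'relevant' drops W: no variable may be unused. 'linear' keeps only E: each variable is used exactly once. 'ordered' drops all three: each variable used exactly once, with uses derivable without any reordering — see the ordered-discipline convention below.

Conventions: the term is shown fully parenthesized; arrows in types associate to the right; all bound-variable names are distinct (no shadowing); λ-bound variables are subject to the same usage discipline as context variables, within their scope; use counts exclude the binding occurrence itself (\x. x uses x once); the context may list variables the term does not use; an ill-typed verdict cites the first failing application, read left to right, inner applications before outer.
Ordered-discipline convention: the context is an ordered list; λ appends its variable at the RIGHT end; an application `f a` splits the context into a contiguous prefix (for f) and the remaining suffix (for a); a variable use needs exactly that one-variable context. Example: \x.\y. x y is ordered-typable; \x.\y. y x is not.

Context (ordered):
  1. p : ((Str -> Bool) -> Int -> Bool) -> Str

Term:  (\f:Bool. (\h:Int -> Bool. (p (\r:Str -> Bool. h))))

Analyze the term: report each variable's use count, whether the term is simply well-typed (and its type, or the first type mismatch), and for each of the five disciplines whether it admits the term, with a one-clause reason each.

use counts: p: 1×, f (bound): 0×, h (bound): 1×, r (bound): 0×
uses in reading order: p, h
typing: well-typed at Bool -> (Int -> Bool) -> Str
ordered: ✗ — unused: f, r — weakening required
linear: ✗ — unused: f, r — weakening required
affine: ✓ — none of p, f, h, r used more than once
relevant: ✗ — unused: f, r — weakening required
unrestricted: ✓ — type-checks (Bool -> (Int -> Bool) -> Str) and nothing is barred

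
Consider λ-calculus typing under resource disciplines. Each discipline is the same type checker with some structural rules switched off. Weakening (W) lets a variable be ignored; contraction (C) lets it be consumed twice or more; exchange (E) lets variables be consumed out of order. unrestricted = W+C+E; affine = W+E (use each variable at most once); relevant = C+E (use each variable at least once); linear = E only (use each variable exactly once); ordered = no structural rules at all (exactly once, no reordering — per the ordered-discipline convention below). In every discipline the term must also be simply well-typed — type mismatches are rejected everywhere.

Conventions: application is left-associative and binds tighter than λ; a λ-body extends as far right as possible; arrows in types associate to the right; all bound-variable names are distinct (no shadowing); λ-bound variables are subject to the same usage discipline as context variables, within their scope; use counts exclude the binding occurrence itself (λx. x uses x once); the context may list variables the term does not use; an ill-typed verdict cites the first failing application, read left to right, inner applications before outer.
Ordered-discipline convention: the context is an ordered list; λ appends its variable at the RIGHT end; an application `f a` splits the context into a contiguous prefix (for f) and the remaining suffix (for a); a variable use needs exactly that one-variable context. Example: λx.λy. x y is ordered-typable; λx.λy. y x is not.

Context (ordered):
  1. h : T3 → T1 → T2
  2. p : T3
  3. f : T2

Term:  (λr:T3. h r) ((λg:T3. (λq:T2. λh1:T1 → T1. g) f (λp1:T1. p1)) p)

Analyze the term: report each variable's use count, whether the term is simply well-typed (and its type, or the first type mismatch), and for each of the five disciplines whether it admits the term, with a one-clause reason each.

variable uses: h=1; p=1; f=1; r [bound]=1; g [bound]=1; q [bound]=0; h1 [bound]=0; p1 [bound]=1
use order (left to right): h, r, g, f, p1, p
typing: the term checks, with type T1 → T2
ordered ✗ (needs weakening: q, h1 unused)
linear ✗ (needs weakening: q, h1 unused)
affine ✓ (at most one use each (h, p, f, r, g, q, h1, p1))
relevant ✗ (needs weakening: q, h1 unused)
unrestricted ✓ (typability at T1 → T2 is all that's needed)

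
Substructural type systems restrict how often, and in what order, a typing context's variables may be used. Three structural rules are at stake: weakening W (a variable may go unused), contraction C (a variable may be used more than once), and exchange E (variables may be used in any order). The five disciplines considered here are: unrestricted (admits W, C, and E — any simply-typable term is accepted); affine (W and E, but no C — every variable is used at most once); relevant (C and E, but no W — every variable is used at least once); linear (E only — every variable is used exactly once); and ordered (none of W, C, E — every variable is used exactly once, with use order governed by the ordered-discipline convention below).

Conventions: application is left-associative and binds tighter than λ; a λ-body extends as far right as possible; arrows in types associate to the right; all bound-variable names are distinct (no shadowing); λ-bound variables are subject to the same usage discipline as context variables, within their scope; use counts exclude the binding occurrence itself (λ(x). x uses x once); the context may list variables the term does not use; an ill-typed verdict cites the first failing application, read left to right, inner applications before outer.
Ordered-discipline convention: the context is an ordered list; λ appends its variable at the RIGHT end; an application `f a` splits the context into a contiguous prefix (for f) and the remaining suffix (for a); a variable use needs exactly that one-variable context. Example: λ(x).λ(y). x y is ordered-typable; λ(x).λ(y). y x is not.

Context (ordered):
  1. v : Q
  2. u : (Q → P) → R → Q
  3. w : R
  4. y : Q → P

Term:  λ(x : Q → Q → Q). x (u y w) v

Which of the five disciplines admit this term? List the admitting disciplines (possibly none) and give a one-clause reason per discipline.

accepted by: linear, affine, relevant, unrestricted
counts: v=1, u=1, w=1, y=1, x (bound)=1
order of uses: x, u, y, w, v
typing: the term checks, with type (Q → Q → Q) → Q
ordered: ✗, no ordered split (uses run x, u, y, w, v)
linear: ✓, exactly-once usage across v, u, w, y, x
affine: ✓, none of v, u, w, y, x used more than once
relevant: ✓, every one of v, u, w, y, x appears
unrestricted: ✓, simply typable at (Q → Q → Q) → Q; W, C, E all held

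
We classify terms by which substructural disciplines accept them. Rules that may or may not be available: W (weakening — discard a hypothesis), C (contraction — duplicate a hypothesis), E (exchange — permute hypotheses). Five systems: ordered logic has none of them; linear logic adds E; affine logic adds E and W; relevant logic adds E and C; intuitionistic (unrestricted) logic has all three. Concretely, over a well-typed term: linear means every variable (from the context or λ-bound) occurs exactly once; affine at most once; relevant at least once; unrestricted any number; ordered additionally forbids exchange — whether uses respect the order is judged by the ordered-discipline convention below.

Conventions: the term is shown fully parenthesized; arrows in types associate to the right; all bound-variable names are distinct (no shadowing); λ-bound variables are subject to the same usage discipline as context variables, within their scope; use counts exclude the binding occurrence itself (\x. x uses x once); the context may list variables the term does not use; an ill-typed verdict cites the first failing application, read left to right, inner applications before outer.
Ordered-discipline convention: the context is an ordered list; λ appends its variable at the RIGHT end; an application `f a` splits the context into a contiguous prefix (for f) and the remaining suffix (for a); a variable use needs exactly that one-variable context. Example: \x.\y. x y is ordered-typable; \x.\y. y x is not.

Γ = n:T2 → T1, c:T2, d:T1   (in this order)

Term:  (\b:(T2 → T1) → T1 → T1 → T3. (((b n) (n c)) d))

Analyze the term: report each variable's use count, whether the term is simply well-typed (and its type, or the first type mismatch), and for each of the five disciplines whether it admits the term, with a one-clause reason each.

variable uses: n: 2; c: 1; d: 1; b (bound): 1
order of uses: b, n, n, c, d
typing: well-typed — term : ((T2 → T1) → T1 → T1 → T3) → T3
ordered: ✗ — n ×2 used more than once (contraction)
linear: ✗ — n ×2 used more than once (contraction)
affine: ✗ — n ×2 used more than once (contraction)
relevant: ✓ — every one of n, c, d, b appears
unrestricted: ✓ — well-typed at ((T2 → T1) → T1 → T1 → T3) → T3; no restrictions here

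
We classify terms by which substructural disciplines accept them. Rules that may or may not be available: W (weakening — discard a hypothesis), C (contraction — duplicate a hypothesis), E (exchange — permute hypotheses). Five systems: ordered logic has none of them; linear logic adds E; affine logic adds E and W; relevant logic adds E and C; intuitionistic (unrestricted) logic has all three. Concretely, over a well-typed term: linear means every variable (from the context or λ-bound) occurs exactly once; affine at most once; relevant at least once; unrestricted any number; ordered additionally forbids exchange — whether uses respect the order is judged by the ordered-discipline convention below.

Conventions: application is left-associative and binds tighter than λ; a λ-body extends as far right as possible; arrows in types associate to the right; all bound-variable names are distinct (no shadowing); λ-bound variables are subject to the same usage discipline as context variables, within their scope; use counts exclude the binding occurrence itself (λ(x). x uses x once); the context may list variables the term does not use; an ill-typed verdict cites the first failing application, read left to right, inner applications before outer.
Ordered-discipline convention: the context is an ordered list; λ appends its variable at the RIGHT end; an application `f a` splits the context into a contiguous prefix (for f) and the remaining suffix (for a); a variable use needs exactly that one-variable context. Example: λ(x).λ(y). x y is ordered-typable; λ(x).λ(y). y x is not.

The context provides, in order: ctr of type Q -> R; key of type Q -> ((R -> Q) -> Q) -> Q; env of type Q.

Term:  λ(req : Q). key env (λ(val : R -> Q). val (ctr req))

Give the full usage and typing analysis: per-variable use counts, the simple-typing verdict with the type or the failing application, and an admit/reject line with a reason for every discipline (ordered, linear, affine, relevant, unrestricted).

usage: ctr=1, key=1, env=1, req [bound]=1, val [bound]=1
order of uses: key, env, val, ctr, req
typing: the term checks, with type Q -> Q
ordered: ✗, no ordered split (uses run key, env, val, ctr, req)
linear: ✓, ctr, key, env, req, val: one use apiece
affine: ✓, none of ctr, key, env, req, val used more than once
relevant: ✓, none of ctr, key, env, req, val goes unused
unrestricted: ✓, typability at Q -> Q is all that's needed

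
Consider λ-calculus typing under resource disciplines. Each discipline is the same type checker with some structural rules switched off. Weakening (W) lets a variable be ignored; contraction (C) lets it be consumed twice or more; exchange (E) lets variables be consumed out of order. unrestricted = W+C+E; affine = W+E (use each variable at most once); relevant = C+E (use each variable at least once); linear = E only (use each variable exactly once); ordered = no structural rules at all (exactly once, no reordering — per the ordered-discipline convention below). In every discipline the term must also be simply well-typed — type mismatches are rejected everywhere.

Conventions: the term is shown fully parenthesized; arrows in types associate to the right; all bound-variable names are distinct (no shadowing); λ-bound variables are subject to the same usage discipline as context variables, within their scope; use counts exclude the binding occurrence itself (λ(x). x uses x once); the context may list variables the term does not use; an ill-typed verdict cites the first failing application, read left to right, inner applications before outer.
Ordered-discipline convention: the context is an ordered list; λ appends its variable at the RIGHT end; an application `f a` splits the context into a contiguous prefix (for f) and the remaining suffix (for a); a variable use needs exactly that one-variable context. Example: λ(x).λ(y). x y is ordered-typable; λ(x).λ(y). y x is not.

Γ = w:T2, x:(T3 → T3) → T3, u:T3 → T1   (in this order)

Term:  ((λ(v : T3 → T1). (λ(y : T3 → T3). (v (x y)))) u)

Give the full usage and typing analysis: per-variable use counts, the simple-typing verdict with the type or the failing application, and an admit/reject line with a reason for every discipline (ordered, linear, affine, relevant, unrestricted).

use counts: w: 0, x: 1, u: 1, v [bound]: 1, y [bound]: 1
order of uses: v, x, y, u
typing: well-typed at (T3 → T3) → T1
ordered: ✗ — needs weakening: w unused
linear: ✗ — needs weakening: w unused
affine: ✓ — w, x, u, v, y: no repeats, contraction unneeded
relevant: ✗ — needs weakening: w unused
unrestricted: ✓ — type-checks ((T3 → T3) → T1) and nothing is barred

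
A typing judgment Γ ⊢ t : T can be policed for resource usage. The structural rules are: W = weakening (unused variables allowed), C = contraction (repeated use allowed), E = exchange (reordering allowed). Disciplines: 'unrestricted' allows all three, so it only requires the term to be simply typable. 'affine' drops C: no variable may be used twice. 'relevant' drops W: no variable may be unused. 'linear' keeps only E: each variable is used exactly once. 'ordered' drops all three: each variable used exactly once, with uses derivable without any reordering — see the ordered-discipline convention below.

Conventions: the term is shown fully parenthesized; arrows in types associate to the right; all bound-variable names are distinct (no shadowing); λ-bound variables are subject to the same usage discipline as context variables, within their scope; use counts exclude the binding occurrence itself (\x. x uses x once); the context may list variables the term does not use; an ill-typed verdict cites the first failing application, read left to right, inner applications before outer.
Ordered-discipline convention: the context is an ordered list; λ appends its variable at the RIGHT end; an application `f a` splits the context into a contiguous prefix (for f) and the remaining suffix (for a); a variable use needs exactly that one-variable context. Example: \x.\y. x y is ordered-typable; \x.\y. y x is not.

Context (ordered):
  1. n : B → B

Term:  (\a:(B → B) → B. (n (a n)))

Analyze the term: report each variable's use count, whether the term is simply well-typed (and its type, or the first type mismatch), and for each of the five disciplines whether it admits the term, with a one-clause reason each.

usage: n=2; a (bound)=1
uses in reading order: n, a, n
typing: well-typed at ((B → B) → B) → B
ordered ✗ (repeated use of n ×2)
linear ✗ (repeated use of n ×2)
affine ✗ (repeated use of n ×2)
relevant ✓ (none of n, a goes unused)
unrestricted ✓ (simply typable at ((B → B) → B) → B; W, C, E all held)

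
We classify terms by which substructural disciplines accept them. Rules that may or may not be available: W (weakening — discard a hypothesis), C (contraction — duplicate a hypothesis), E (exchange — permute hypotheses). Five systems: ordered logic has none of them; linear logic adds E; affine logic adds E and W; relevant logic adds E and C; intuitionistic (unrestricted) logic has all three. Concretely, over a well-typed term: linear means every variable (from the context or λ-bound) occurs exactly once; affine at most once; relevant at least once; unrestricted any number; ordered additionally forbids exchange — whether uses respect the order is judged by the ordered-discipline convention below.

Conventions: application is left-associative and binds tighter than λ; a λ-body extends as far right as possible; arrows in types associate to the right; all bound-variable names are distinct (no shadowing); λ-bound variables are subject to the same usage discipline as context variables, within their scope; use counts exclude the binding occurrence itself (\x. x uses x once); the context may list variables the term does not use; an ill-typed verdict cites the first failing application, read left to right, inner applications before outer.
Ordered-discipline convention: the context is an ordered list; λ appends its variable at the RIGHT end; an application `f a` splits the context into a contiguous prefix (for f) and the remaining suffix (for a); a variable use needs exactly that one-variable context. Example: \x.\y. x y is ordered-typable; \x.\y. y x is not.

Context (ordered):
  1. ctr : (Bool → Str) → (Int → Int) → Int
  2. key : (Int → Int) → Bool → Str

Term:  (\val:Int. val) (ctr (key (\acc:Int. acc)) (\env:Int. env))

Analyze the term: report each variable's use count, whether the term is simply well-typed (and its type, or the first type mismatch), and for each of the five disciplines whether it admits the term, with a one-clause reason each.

counts: ctr ×1, key ×1, val (bound) ×1, acc (bound) ×1, env (bound) ×1
uses in reading order: val, ctr, key, acc, env
typing: well-typed at Int
ordered ✓ (one use each (ctr, key, val, acc, env); ordered split holds)
linear ✓ (exactly-once usage across ctr, key, val, acc, env)
affine ✓ (none of ctr, key, val, acc, env used more than once)
relevant ✓ (none of ctr, key, val, acc, env goes unused)
unrestricted ✓ (type-checks (Int) and nothing is barred)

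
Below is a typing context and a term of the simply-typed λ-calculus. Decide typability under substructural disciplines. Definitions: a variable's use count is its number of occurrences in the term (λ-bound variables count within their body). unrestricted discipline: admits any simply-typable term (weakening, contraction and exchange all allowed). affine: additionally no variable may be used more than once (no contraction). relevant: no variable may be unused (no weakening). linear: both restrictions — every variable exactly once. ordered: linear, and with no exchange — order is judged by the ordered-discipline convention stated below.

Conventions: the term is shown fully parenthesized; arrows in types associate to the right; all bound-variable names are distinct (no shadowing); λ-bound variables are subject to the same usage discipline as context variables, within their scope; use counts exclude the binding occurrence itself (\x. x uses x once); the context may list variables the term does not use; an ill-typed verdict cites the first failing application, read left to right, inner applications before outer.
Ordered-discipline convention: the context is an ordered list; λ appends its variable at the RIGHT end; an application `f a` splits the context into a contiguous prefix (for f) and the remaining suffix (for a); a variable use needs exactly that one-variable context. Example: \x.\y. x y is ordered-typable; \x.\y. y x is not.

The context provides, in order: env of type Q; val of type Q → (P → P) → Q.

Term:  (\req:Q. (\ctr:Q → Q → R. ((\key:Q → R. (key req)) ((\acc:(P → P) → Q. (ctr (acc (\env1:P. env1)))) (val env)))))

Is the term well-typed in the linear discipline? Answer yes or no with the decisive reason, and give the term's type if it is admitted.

yes — exactly-once usage across env, val, req, ctr, key, acc, env1; term : Q → (Q → Q → R) → R
use counts: env=1; val=1; req [bound]=1; ctr [bound]=1; key [bound]=1; acc [bound]=1; env1 [bound]=1
order of uses: key, req, ctr, acc, env1, val, env
typing: well-typed — term : Q → (Q → Q → R) → R
summary: ordered ✗; linear ✓; affine ✓; relevant ✓; unrestricted ✓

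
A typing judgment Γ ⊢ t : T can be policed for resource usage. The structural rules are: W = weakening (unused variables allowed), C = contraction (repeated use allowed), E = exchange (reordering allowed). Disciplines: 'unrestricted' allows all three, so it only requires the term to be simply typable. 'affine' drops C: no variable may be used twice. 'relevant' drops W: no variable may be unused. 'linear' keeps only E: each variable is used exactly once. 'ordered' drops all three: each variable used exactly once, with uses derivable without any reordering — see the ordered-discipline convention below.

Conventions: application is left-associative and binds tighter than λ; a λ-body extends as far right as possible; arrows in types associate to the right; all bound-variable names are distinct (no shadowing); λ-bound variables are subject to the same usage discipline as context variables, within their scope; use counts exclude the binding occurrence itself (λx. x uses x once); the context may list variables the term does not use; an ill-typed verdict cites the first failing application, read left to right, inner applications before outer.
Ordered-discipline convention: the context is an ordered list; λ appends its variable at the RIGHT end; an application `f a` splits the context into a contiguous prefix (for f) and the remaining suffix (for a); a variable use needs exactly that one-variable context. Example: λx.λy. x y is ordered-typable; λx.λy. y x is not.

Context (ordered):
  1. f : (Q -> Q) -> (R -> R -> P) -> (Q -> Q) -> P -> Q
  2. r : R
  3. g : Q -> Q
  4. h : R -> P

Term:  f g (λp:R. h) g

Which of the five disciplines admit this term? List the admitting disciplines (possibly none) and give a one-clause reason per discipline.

admitted in: unrestricted
use counts: f: 1; r: 0; g: 2; h: 1; p (λ-bound): 0
uses in reading order: f, g, h, g
typing: ✓ — P -> Q
ordered: ✗, repeated use of g ×2; needs weakening: r, p unused
linear: ✗, repeated use of g ×2; needs weakening: r, p unused
affine: ✗, repeated use of g ×2
relevant: ✗, needs weakening: r, p unused
unrestricted: ✓, simply typable at P -> Q; W, C, E all held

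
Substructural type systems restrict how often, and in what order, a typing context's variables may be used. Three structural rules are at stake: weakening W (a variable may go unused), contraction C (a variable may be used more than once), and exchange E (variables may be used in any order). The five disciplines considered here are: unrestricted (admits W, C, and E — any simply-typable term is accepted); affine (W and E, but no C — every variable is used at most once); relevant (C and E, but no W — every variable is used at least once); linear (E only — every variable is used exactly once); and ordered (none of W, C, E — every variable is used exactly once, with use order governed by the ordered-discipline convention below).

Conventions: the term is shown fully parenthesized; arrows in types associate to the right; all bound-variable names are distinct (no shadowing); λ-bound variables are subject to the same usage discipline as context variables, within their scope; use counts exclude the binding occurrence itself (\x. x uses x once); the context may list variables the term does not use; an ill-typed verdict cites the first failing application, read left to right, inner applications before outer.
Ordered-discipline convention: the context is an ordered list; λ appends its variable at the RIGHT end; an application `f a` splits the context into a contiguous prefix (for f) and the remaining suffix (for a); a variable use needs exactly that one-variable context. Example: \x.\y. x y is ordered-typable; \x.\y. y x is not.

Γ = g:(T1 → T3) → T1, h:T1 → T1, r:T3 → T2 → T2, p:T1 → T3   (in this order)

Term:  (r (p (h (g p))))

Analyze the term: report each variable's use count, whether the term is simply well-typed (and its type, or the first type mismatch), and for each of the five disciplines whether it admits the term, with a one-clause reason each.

counts: g: 1×; h: 1×; r: 1×; p: 2×
uses in reading order: r, p, h, g, p
typing: ✓ — T2 → T2
ordered: ✗, p ×2 used more than once (contraction)
linear: ✗, p ×2 used more than once (contraction)
affine: ✗, p ×2 used more than once (contraction)
relevant: ✓, every one of g, h, r, p appears
unrestricted: ✓, type-checks (T2 → T2) and nothing is barred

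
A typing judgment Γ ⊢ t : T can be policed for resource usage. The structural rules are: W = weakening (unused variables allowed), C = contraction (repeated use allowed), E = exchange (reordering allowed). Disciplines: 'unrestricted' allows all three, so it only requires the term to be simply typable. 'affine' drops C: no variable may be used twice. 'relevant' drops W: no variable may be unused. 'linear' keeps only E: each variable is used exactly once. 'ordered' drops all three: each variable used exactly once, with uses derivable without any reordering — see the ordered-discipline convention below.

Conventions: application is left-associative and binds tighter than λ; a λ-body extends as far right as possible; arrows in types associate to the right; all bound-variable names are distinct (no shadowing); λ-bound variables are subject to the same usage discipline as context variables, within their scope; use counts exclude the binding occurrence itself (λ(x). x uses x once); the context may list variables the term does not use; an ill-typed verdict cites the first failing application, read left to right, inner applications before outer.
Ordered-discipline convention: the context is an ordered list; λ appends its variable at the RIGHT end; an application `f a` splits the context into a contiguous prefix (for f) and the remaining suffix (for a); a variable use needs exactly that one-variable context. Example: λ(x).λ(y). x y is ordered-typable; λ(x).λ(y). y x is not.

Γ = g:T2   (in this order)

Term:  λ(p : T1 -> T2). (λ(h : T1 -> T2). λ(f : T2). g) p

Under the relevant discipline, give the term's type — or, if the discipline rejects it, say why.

not well-typed under relevant — h, f left unused
variable uses: g=1; p (bound)=1; h (bound)=0; f (bound)=0
uses in reading order: g, p
typing: well-typed at (T1 -> T2) -> T2 -> T2
across the five disciplines: ordered ✗ · linear ✗ · affine ✓ · relevant ✗ · unrestricted ✓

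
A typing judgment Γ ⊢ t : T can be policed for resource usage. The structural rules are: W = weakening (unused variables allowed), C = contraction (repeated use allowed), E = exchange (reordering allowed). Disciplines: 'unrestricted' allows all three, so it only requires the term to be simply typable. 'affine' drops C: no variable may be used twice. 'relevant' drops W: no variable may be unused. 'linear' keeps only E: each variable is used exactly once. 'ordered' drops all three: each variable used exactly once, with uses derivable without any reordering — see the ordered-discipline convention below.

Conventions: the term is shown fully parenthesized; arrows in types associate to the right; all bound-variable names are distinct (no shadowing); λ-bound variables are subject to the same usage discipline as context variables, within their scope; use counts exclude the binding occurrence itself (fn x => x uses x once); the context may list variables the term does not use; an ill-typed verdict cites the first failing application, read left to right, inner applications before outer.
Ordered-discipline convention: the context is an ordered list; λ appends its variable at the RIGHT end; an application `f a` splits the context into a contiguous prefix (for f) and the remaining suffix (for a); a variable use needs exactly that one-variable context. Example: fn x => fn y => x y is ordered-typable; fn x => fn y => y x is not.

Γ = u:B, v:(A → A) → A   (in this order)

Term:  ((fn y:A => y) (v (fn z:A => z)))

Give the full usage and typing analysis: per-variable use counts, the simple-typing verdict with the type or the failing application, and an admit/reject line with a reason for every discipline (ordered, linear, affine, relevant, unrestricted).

variable uses: u=0; v=1; y [bound]=1; z [bound]=1
left-to-right use order: y, v, z
typing: ✓ — A
ordered: ✗ — u left unused
linear: ✗ — u left unused
affine: ✓ — u, v, y, z: no repeats, contraction unneeded
relevant: ✗ — u left unused
unrestricted: ✓ — well-typed at A; no restrictions here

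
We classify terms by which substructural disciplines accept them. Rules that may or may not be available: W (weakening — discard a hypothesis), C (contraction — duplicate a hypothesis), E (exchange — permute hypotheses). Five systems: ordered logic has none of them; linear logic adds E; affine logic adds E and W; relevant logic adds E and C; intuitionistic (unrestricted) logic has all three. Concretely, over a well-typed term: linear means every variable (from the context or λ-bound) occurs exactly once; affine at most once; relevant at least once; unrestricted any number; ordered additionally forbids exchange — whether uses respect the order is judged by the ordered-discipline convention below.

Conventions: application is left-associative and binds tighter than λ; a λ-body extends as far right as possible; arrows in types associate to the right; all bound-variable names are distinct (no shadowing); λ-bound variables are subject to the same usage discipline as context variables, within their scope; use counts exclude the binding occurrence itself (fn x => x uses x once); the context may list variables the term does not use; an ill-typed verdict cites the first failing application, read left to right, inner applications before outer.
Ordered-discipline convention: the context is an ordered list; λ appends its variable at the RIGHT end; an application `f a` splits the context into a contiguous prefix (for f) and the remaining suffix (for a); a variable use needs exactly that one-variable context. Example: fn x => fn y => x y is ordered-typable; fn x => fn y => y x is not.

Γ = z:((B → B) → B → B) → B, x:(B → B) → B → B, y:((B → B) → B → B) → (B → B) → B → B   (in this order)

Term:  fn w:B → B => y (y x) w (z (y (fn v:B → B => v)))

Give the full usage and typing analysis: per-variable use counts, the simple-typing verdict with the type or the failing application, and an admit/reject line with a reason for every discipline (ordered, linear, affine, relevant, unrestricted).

usage: z=1; x=1; y=3; w (bound)=1; v (bound)=1
left-to-right use order: y, y, x, w, z, y, v
typing: well-typed — term : (B → B) → B
ordered: ✗, needs contraction — y ×3
linear: ✗, needs contraction — y ×3
affine: ✗, needs contraction — y ×3
relevant: ✓, none of z, x, y, w, v goes unused
unrestricted: ✓, typability at (B → B) → B is all that's needed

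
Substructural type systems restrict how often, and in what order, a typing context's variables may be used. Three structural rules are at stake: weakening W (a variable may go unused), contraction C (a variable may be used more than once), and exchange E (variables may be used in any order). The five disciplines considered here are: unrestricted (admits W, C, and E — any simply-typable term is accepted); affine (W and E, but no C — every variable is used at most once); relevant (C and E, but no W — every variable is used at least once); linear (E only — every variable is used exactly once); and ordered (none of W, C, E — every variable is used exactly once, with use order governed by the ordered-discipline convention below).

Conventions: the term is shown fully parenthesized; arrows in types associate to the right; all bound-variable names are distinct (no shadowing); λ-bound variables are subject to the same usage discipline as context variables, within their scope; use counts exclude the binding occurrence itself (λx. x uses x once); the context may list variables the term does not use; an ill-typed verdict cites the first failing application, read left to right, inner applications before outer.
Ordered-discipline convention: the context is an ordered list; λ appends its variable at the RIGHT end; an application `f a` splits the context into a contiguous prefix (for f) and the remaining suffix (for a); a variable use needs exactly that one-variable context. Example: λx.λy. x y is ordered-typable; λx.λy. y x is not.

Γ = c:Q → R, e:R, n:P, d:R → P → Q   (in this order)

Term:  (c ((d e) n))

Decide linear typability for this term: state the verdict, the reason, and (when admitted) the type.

yes — single use per variable (c, e, n, d); term : R
counts: c=1, e=1, n=1, d=1
uses in reading order: c, d, e, n
typing: well-typed at R
summary: ordered ✗ | linear ✓ | affine ✓ | relevant ✓ | unrestricted ✓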